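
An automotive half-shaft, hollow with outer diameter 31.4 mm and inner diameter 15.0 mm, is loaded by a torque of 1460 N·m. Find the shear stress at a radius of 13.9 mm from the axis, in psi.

32500 psi

J = π(d_o⁴ − d_i⁴)/32 = π(0.0314⁴ − 0.0150⁴)/32 = 9.047×10^-8 m⁴.
Shear stress varies linearly with radius: τ = T·r/J = 1460 × 0.0139 / 9.047×10^-8 = 2.243×10^8 Pa.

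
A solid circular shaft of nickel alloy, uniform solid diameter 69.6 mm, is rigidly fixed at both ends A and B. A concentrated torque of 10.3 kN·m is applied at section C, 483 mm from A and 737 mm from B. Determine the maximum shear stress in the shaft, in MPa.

94.0 MPa

With uniform GJ and both ends fixed, compatibility θ_AC = θ_CB gives T_A·a = T_B·b, together with T_A + T_B = T₀.
T_A = T₀·b/(a+b) = 10300·737/1220 = 6222 N·m; T_B = 4078 N·m.
τ in each portion: τ_AC = 9.40×10^7 Pa, τ_CB = 6.16×10^7 Pa; maximum is in AC.
τ_max = T_AC·r/J = 6222·0.0348/2.30×10^-6 = 9.399×10^7 Pa.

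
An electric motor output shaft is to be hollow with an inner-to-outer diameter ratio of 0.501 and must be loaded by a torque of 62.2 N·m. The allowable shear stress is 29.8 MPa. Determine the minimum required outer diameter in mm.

For a hollow shaft with d_i/d_o = 0.501: τ_max = 16T/(π d_o³ (1−k⁴)), so d_o = [16T/(π τ_allow (1−k⁴))]^(1/3) = [16·62.20/(π·2.98×10^7·0.9370)]^(1/3) = 0.02247 m.

22.5 mm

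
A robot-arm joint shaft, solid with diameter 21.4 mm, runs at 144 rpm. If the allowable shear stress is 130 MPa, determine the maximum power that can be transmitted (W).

3770 W

J = πd⁴/32 = π(0.0214)⁴/32 = 2.059×10^-8 m⁴.
T_max = τ_allow·J/r = 1.30×10^8 × 2.059×10^-8 / 0.0107 = 250.2 N·m.
ω = 2π·144/60 = 15.08 rad/s, so P_max = T_max·ω = 3772 W.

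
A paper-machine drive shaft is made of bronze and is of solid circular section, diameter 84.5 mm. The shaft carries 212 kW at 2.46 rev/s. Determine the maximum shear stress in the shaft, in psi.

ω = 2π·2.46 = 15.46 rad/s, so T = P/ω = 212×10³ / 15.46 = 13720 N·m.
J = πd⁴/32 = π(0.0845)⁴/32 = 5.005×10^-6 m⁴.
τ_max = T·r/J = 13720 × 0.0423 / 5.005×10^-6 = 1.158×10^8 Pa.

16800 psi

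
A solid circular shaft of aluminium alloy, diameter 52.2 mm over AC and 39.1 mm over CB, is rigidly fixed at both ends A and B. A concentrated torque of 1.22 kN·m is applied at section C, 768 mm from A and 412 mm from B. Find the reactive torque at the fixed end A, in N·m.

769 N·m

Compatibility: T_A·a/J_AC = T_B·b/J_CB with T_A + T_B = T₀.
J_AC = 7.29×10^-7 m⁴, J_CB = 2.29×10^-7 m⁴, so T_A = T₀·(J_AC/a)/((J_AC/a)+(J_CB/b)) = 768.8 N·m, T_B = 451.2 N·m.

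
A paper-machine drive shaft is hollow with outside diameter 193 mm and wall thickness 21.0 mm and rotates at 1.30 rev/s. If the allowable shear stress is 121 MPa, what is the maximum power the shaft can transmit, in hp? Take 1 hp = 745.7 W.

1170 hp

J = π(d_o⁴ − d_i⁴)/32 = π(0.193⁴ − 0.151⁴)/32 = 8.518×10^-5 m⁴.
T_max = τ_allow·J/r = 1.21×10^8 × 8.518×10^-5 / 0.0965 = 106800 N·m.
ω = 2π·1.30 = 8.168 rad/s, so P_max = T_max·ω = 8.724×10^5 W.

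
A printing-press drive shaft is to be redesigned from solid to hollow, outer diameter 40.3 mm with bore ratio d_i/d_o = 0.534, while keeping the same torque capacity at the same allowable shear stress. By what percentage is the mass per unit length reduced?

Equal τ_max and T ⇒ the solid shaft needs d_s³ = d_o³(1−k⁴), so d_s = 40.3·(1−0.534⁴)^(1/3) = 39.18 mm.
Area ratio A_h/A_s = d_o²(1−k²)/d_s² = (1−k²)/(1−k⁴)^(2/3) = 0.7564.
Mass saving = 1 − 0.7564 = 24.4 %.

24.4 %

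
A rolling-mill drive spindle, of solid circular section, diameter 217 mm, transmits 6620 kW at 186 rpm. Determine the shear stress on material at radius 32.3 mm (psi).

7310 psi

ω = 2π·186/60 = 19.48 rad/s, so T = P/ω = 6620×10³ / 19.48 = 339900 N·m.
J = πd⁴/32 = π(0.217)⁴/32 = 2.177×10^-4 m⁴.
Shear stress varies linearly with radius: τ = T·r/J = 339900 × 0.0323 / 2.177×10^-4 = 5.043×10^7 Pa.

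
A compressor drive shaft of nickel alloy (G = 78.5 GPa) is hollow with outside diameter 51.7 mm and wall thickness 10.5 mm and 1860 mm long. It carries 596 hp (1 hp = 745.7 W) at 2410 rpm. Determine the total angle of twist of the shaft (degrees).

3.89°

ω = 2π·2410/60 = 252.4 rad/s, so T = P/ω = 596×745.7 / 252.4 = 1761 N·m.
J = π(d_o⁴ − d_i⁴)/32 = π(0.0517⁴ − 0.0307⁴)/32 = 6.142×10^-7 m⁴.
θ = T·L/(G·J) = 1761 × 1.86 / (78.5×10⁹ × 6.142×10^-7) = 0.06794 rad.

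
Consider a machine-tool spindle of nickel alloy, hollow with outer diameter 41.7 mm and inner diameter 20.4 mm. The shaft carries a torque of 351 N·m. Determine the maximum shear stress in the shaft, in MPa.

26.2 MPa

J = π(d_o⁴ − d_i⁴)/32 = π(0.0417⁴ − 0.0204⁴)/32 = 2.799×10^-7 m⁴.
τ_max = T·r/J = 351.0 × 0.0209 / 2.799×10^-7 = 2.615×10^7 Pa.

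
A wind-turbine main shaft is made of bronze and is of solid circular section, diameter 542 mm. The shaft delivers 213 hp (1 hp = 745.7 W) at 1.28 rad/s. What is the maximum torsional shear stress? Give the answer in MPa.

ω = 1.28 rad/s, so T = P/ω = 213×745.7 / 1.280 = 124100 N·m.
J = πd⁴/32 = π(0.542)⁴/32 = 8.472×10^-3 m⁴.
τ_max = T·r/J = 124100 × 0.271 / 8.472×10^-3 = 3.969×10^6 Pa.

3.97 MPa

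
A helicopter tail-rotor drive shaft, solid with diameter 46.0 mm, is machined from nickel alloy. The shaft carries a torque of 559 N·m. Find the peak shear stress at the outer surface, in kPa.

J = πd⁴/32 = π(0.0460)⁴/32 = 4.396×10^-7 m⁴.
τ_max = T·r/J = 559.0 × 0.0230 / 4.396×10^-7 = 2.925×10^7 Pa.

29200 kPa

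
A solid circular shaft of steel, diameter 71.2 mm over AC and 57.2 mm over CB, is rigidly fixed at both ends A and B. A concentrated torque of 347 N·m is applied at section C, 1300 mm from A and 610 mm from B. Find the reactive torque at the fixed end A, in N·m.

184 N·m

Compatibility: T_A·a/J_AC = T_B·b/J_CB with T_A + T_B = T₀.
J_AC = 2.52×10^-6 m⁴, J_CB = 1.05×10^-6 m⁴, so T_A = T₀·(J_AC/a)/((J_AC/a)+(J_CB/b)) = 183.8 N·m, T_B = 163.2 N·m.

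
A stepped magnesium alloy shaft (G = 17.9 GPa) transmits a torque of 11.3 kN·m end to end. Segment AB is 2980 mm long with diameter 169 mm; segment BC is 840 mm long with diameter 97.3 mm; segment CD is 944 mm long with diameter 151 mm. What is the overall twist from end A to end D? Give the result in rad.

J_AB = π(0.169)⁴/32 = 8.01×10^-5 m⁴; J_BC = π(0.0973)⁴/32 = 8.80×10^-6 m⁴; J_CD = π(0.151)⁴/32 = 5.10×10^-5 m⁴.
θ = (T/G)·Σ L_i/J_i = (11300/17.9×10⁹)·(2.98/8.01×10^-5 + 0.840/8.80×10^-6 + 0.944/5.10×10^-5) = 0.09543 rad.

0.0954 rad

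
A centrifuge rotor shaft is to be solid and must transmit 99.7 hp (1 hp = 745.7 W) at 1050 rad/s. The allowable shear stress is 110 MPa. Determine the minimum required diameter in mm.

ω = 1050 rad/s, so T = P/ω = 99.7×745.7 / 1050 = 70.81 N·m.
For a solid shaft τ_max = 16T/(πd³), so d = (16T/(π τ_allow))^(1/3) = (16·70.81/(π·1.10×10^8))^(1/3) = 0.01486 m.

14.9 mm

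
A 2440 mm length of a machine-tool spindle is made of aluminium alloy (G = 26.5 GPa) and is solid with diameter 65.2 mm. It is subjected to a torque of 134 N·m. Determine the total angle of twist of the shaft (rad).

J = πd⁴/32 = π(0.0652)⁴/32 = 1.774×10^-6 m⁴.
θ = T·L/(G·J) = 134.0 × 2.44 / (26.5×10⁹ × 1.774×10^-6) = 6.954×10^-3 rad.

0.00695 rad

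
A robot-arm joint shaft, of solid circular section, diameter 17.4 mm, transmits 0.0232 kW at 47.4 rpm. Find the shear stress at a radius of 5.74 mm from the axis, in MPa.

ω = 2π·47.4/60 = 4.964 rad/s, so T = P/ω = 0.0232×10³ / 4.964 = 4.674 N·m.
J = πd⁴/32 = π(0.0174)⁴/32 = 8.999×10^-9 m⁴.
Shear stress varies linearly with radius: τ = T·r/J = 4.674 × 0.00574 / 8.999×10^-9 = 2.981×10^6 Pa.

2.98 MPa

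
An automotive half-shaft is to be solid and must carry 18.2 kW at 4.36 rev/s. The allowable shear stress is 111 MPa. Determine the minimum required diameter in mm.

31.2 mm

ω = 2π·4.36 = 27.39 rad/s, so T = P/ω = 18.2×10³ / 27.39 = 664.4 N·m.
For a solid shaft τ_max = 16T/(πd³), so d = (16T/(π τ_allow))^(1/3) = (16·664.4/(π·1.11×10^8))^(1/3) = 0.03124 m.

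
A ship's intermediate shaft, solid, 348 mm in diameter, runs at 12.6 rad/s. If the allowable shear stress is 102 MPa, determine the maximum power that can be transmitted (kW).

10600 kW

J = πd⁴/32 = π(0.348)⁴/32 = 1.440×10^-3 m⁴.
T_max = τ_allow·J/r = 1.02×10^8 × 1.440×10^-3 / 0.174 = 844000 N·m.
ω = 12.6 rad/s, so P_max = T_max·ω = 1.064×10^7 W.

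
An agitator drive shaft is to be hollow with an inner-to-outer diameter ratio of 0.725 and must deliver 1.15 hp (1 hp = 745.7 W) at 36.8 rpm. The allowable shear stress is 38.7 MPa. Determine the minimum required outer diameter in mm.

ω = 2π·36.8/60 = 3.854 rad/s, so T = P/ω = 1.15×745.7 / 3.854 = 222.5 N·m.
For a hollow shaft with d_i/d_o = 0.725: τ_max = 16T/(π d_o³ (1−k⁴)), so d_o = [16T/(π τ_allow (1−k⁴))]^(1/3) = [16·222.5/(π·3.87×10^7·0.7237)]^(1/3) = 0.03433 m.

34.3 mm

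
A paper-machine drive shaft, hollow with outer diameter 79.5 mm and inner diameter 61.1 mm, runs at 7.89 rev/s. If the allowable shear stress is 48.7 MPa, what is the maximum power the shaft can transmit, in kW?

155 kW

J = π(d_o⁴ − d_i⁴)/32 = π(0.0795⁴ − 0.0611⁴)/32 = 2.553×10^-6 m⁴.
T_max = τ_allow·J/r = 4.87×10^7 × 2.553×10^-6 / 0.0398 = 3128 N·m.
ω = 2π·7.89 = 49.57 rad/s, so P_max = T_max·ω = 1.551×10^5 W.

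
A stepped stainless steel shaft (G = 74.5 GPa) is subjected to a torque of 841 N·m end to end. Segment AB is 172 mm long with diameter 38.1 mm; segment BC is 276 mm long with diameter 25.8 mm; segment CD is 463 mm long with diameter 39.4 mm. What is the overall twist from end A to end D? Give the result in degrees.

J_AB = π(0.0381)⁴/32 = 2.07×10^-7 m⁴; J_BC = π(0.0258)⁴/32 = 4.35×10^-8 m⁴; J_CD = π(0.0394)⁴/32 = 2.37×10^-7 m⁴.
θ = (T/G)·Σ L_i/J_i = (841.0/74.5×10⁹)·(0.172/2.07×10^-7 + 0.276/4.35×10^-8 + 0.463/2.37×10^-7) = 0.1031 rad.

5.91°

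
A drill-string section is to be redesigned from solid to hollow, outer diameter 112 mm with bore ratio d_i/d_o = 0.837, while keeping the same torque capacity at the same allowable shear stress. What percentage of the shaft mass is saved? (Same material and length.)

Equal τ_max and T ⇒ the solid shaft needs d_s³ = d_o³(1−k⁴), so d_s = 112·(1−0.837⁴)^(1/3) = 89.44 mm.
Area ratio A_h/A_s = d_o²(1−k²)/d_s² = (1−k²)/(1−k⁴)^(2/3) = 0.4696.
Mass saving = 1 − 0.4696 = 53.0 %.

53.0 %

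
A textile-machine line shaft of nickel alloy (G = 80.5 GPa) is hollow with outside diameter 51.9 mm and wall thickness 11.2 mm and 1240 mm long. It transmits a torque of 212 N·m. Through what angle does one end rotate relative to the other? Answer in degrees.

J = π(d_o⁴ − d_i⁴)/32 = π(0.0519⁴ − 0.0295⁴)/32 = 6.380×10^-7 m⁴.
θ = T·L/(G·J) = 212.0 × 1.24 / (80.5×10⁹ × 6.380×10^-7) = 5.119×10^-3 rad.

0.293°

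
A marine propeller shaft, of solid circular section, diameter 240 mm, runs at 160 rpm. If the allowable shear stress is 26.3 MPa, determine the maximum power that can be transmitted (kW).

1200 kW

J = πd⁴/32 = π(0.240)⁴/32 = 3.257×10^-4 m⁴.
T_max = τ_allow·J/r = 2.63×10^7 × 3.257×10^-4 / 0.120 = 71390 N·m.
ω = 2π·160/60 = 16.76 rad/s, so P_max = T_max·ω = 1.196×10^6 W.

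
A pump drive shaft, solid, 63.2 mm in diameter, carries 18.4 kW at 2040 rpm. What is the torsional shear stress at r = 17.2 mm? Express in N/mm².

0.946 N/mm²

ω = 2π·2040/60 = 213.6 rad/s, so T = P/ω = 18.4×10³ / 213.6 = 86.13 N·m.
J = πd⁴/32 = π(0.0632)⁴/32 = 1.566×10^-6 m⁴.
Shear stress varies linearly with radius: τ = T·r/J = 86.13 × 0.0172 / 1.566×10^-6 = 9.458×10^5 Pa.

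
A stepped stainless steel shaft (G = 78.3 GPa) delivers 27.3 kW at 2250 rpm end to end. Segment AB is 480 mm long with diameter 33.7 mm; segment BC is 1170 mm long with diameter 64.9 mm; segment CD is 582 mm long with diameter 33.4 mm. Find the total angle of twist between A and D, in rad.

ω = 2π·2250/60 = 235.6 rad/s, so T = P/ω = 27.3×10³ / 235.6 = 115.9 N·m.
J_AB = π(0.0337)⁴/32 = 1.27×10^-7 m⁴; J_BC = π(0.0649)⁴/32 = 1.74×10^-6 m⁴; J_CD = π(0.0334)⁴/32 = 1.22×10^-7 m⁴.
θ = (T/G)·Σ L_i/J_i = (115.9/78.3×10⁹)·(0.480/1.27×10^-7 + 1.17/1.74×10^-6 + 0.582/1.22×10^-7) = 0.01365 rad.

0.0137 rad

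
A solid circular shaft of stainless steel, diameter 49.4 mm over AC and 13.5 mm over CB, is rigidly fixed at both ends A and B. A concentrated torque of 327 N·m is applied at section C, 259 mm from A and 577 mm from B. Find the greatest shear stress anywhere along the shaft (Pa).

Compatibility: T_A·a/J_AC = T_B·b/J_CB with T_A + T_B = T₀.
J_AC = 5.85×10^-7 m⁴, J_CB = 3.26×10^-9 m⁴, so T_A = T₀·(J_AC/a)/((J_AC/a)+(J_CB/b)) = 326.2 N·m, T_B = 0.8166 N·m.
τ in each portion: τ_AC = 1.38×10^7 Pa, τ_CB = 1.69×10^6 Pa; maximum is in AC.
τ_max = T_AC·r/J = 326.2·0.0247/5.85×10^-7 = 1.378×10^7 Pa.

1.38e7 Pa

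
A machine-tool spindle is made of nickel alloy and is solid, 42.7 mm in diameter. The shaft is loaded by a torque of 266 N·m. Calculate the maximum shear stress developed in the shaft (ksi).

J = πd⁴/32 = π(0.0427)⁴/32 = 3.264×10^-7 m⁴.
τ_max = T·r/J = 266.0 × 0.0214 / 3.264×10^-7 = 1.740×10^7 Pa.

2.52 ksi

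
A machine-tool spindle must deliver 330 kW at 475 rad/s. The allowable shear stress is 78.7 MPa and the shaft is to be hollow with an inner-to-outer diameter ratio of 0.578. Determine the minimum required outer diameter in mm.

37.0 mm

ω = 475 rad/s, so T = P/ω = 330×10³ / 475.0 = 694.7 N·m.
For a hollow shaft with d_i/d_o = 0.578: τ_max = 16T/(π d_o³ (1−k⁴)), so d_o = [16T/(π τ_allow (1−k⁴))]^(1/3) = [16·694.7/(π·7.87×10^7·0.8884)]^(1/3) = 0.03699 m.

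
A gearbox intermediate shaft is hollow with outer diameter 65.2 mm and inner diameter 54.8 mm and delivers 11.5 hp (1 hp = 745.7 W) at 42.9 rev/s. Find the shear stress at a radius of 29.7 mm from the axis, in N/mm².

1.06 N/mm²

ω = 2π·42.9 = 269.5 rad/s, so T = P/ω = 11.5×745.7 / 269.5 = 31.81 N·m.
J = π(d_o⁴ − d_i⁴)/32 = π(0.0652⁴ − 0.0548⁴)/32 = 8.888×10^-7 m⁴.
Shear stress varies linearly with radius: τ = T·r/J = 31.81 × 0.0297 / 8.888×10^-7 = 1.063×10^6 Pa.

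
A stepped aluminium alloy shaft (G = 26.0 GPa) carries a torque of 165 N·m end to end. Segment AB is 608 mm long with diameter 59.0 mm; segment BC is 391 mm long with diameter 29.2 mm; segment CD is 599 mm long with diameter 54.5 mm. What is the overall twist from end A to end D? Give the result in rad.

0.0424 rad

J_AB = π(0.0590)⁴/32 = 1.19×10^-6 m⁴; J_BC = π(0.0292)⁴/32 = 7.14×10^-8 m⁴; J_CD = π(0.0545)⁴/32 = 8.66×10^-7 m⁴.
θ = (T/G)·Σ L_i/J_i = (165.0/26.0×10⁹)·(0.608/1.19×10^-6 + 0.391/7.14×10^-8 + 0.599/8.66×10^-7) = 0.04240 rad.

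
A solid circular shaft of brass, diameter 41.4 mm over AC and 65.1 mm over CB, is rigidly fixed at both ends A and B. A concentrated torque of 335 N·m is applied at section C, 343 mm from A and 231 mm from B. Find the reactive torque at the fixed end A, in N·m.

Compatibility: T_A·a/J_AC = T_B·b/J_CB with T_A + T_B = T₀.
J_AC = 2.88×10^-7 m⁴, J_CB = 1.76×10^-6 m⁴, so T_A = T₀·(J_AC/a)/((J_AC/a)+(J_CB/b)) = 33.24 N·m, T_B = 301.8 N·m.

33.2 N·m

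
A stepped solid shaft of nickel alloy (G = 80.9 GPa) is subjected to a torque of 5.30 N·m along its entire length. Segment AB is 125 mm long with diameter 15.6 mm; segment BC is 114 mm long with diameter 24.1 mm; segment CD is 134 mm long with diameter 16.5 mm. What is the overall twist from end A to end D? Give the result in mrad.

J_AB = π(0.0156)⁴/32 = 5.81×10^-9 m⁴; J_BC = π(0.0241)⁴/32 = 3.31×10^-8 m⁴; J_CD = π(0.0165)⁴/32 = 7.28×10^-9 m⁴.
θ = (T/G)·Σ L_i/J_i = (5.300/80.9×10⁹)·(0.125/5.81×10^-9 + 0.114/3.31×10^-8 + 0.134/7.28×10^-9) = 2.840×10^-3 rad.

2.84 mrad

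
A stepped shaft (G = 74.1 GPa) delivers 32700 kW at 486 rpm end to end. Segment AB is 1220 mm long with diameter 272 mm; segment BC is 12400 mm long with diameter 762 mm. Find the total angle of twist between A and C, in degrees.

1.31°

ω = 2π·486/60 = 50.89 rad/s, so T = P/ω = 32700×10³ / 50.89 = 642500 N·m.
J_AB = π(0.272)⁴/32 = 5.37×10^-4 m⁴; J_BC = π(0.762)⁴/32 = 0.0331 m⁴.
θ = (T/G)·Σ L_i/J_i = (642500/74.1×10⁹)·(1.22/5.37×10^-4 + 12.4/0.0331) = 0.02293 rad.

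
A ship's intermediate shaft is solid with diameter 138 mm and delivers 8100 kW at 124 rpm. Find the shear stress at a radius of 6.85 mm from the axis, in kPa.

120000 kPa

ω = 2π·124/60 = 12.99 rad/s, so T = P/ω = 8100×10³ / 12.99 = 623800 N·m.
J = πd⁴/32 = π(0.138)⁴/32 = 3.561×10^-5 m⁴.
Shear stress varies linearly with radius: τ = T·r/J = 623800 × 0.00685 / 3.561×10^-5 = 1.200×10^8 Pa.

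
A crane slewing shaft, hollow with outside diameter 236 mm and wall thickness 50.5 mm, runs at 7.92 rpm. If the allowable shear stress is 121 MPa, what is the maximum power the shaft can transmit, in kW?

231 kW

J = π(d_o⁴ − d_i⁴)/32 = π(0.236⁴ − 0.135⁴)/32 = 2.719×10^-4 m⁴.
T_max = τ_allow·J/r = 1.21×10^8 × 2.719×10^-4 / 0.118 = 278800 N·m.
ω = 2π·7.92/60 = 0.8294 rad/s, so P_max = T_max·ω = 2.313×10^5 W.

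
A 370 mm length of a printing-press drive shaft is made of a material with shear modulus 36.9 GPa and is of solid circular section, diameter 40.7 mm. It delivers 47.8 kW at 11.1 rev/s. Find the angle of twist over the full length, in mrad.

ω = 2π·11.1 = 69.74 rad/s, so T = P/ω = 47.8×10³ / 69.74 = 685.4 N·m.
J = πd⁴/32 = π(0.0407)⁴/32 = 2.694×10^-7 m⁴.
θ = T·L/(G·J) = 685.4 × 0.370 / (36.9×10⁹ × 2.694×10^-7) = 0.02551 rad.

25.5 mrad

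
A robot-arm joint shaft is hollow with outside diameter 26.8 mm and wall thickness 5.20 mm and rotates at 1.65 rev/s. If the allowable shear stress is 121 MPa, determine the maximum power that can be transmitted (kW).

4.08 kW

J = π(d_o⁴ − d_i⁴)/32 = π(0.0268⁴ − 0.0164⁴)/32 = 4.354×10^-8 m⁴.
T_max = τ_allow·J/r = 1.21×10^8 × 4.354×10^-8 / 0.0134 = 393.2 N·m.
ω = 2π·1.65 = 10.37 rad/s, so P_max = T_max·ω = 4076 W.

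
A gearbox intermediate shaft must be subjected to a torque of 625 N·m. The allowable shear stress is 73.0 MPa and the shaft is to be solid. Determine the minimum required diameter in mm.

For a solid shaft τ_max = 16T/(πd³), so d = (16T/(π τ_allow))^(1/3) = (16·625.0/(π·7.30×10^7))^(1/3) = 0.03520 m.

35.2 mm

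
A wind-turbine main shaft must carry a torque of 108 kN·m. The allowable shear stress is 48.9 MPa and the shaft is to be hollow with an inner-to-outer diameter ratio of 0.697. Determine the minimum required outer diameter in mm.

245 mm

For a hollow shaft with d_i/d_o = 0.697: τ_max = 16T/(π d_o³ (1−k⁴)), so d_o = [16T/(π τ_allow (1−k⁴))]^(1/3) = [16·108000/(π·4.89×10^7·0.7640)]^(1/3) = 0.2451 m.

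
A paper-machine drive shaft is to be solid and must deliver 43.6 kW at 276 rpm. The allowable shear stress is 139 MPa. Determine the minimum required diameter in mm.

ω = 2π·276/60 = 28.90 rad/s, so T = P/ω = 43.6×10³ / 28.90 = 1509 N·m.
For a solid shaft τ_max = 16T/(πd³), so d = (16T/(π τ_allow))^(1/3) = (16·1509/(π·1.39×10^8))^(1/3) = 0.03809 m.

38.1 mm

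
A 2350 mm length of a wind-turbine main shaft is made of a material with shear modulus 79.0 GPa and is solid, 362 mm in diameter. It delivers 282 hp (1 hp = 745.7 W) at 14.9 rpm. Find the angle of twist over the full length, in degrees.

0.136°

ω = 2π·14.9/60 = 1.560 rad/s, so T = P/ω = 282×745.7 / 1.560 = 134800 N·m.
J = πd⁴/32 = π(0.362)⁴/32 = 1.686×10^-3 m⁴.
θ = T·L/(G·J) = 134800 × 2.35 / (79.0×10⁹ × 1.686×10^-3) = 2.378×10^-3 rad.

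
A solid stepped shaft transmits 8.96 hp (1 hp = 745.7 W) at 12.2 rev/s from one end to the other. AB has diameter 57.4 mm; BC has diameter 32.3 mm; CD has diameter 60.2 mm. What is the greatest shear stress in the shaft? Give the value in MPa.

13.2 MPa

ω = 2π·12.2 = 76.65 rad/s, so T = P/ω = 8.96×745.7 / 76.65 = 87.16 N·m.
Under the same torque, τ_max = 16T/(πd³) is largest where d is smallest — segment BC (d = 32.3 mm).
τ_max = 16·87.16/(π·(0.0323)³) = 1.317×10^7 Pa.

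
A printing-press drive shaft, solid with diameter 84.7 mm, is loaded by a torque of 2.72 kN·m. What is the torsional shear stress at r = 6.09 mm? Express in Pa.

J = πd⁴/32 = π(0.0847)⁴/32 = 5.053×10^-6 m⁴.
Shear stress varies linearly with radius: τ = T·r/J = 2720 × 0.00609 / 5.053×10^-6 = 3.278×10^6 Pa.

3.28e6 Pa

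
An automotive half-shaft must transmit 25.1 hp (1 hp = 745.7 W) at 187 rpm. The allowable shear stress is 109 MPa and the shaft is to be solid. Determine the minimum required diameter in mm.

35.5 mm

ω = 2π·187/60 = 19.58 rad/s, so T = P/ω = 25.1×745.7 / 19.58 = 955.8 N·m.
For a solid shaft τ_max = 16T/(πd³), so d = (16T/(π τ_allow))^(1/3) = (16·955.8/(π·1.09×10^8))^(1/3) = 0.03548 m.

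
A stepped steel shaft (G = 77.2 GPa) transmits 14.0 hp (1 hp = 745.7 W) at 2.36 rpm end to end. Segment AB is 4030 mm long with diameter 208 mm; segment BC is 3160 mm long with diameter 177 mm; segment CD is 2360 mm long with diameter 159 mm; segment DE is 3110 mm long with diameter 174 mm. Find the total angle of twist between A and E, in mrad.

69.4 mrad

ω = 2π·2.36/60 = 0.2471 rad/s, so T = P/ω = 14.0×745.7 / 0.2471 = 42240 N·m.
J_AB = π(0.208)⁴/32 = 1.84×10^-4 m⁴; J_BC = π(0.177)⁴/32 = 9.64×10^-5 m⁴; J_CD = π(0.159)⁴/32 = 6.27×10^-5 m⁴; J_DE = π(0.174)⁴/32 = 9.00×10^-5 m⁴.
θ = (T/G)·Σ L_i/J_i = (42240/77.2×10⁹)·(4.03/1.84×10^-4 + 3.16/9.64×10^-5 + 2.36/6.27×10^-5 + 3.11/9.00×10^-5) = 0.06944 rad.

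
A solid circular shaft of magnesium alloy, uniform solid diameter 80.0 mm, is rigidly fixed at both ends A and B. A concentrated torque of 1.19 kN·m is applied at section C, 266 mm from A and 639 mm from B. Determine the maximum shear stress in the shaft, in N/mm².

8.36 N/mm²

With uniform GJ and both ends fixed, compatibility θ_AC = θ_CB gives T_A·a = T_B·b, together with T_A + T_B = T₀.
T_A = T₀·b/(a+b) = 1190·639/905.0 = 840.2 N·m; T_B = 349.8 N·m.
τ in each portion: τ_AC = 8.36×10^6 Pa, τ_CB = 3.48×10^6 Pa; maximum is in AC.
τ_max = T_AC·r/J = 840.2·0.0400/4.02×10^-6 = 8.358×10^6 Pa.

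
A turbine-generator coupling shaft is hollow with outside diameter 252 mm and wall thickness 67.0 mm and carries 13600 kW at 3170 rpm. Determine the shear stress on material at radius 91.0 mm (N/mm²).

ω = 2π·3170/60 = 332.0 rad/s, so T = P/ω = 13600×10³ / 332.0 = 40970 N·m.
J = π(d_o⁴ − d_i⁴)/32 = π(0.252⁴ − 0.118⁴)/32 = 3.769×10^-4 m⁴.
Shear stress varies linearly with radius: τ = T·r/J = 40970 × 0.0910 / 3.769×10^-4 = 9.892×10^6 Pa.

9.89 N/mm²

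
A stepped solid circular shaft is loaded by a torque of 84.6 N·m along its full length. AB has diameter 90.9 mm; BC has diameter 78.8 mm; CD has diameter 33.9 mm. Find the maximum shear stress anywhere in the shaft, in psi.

1600 psi

Under the same torque, τ_max = 16T/(πd³) is largest where d is smallest — segment CD (d = 33.9 mm).
τ_max = 16·84.60/(π·(0.0339)³) = 1.106×10^7 Pa.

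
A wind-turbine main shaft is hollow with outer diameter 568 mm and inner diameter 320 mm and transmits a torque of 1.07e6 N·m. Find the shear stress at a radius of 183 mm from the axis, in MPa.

J = π(d_o⁴ − d_i⁴)/32 = π(0.568⁴ − 0.320⁴)/32 = 9.189×10^-3 m⁴.
Shear stress varies linearly with radius: τ = T·r/J = 1.070e6 × 0.183 / 9.189×10^-3 = 2.131×10^7 Pa.

21.3 MPa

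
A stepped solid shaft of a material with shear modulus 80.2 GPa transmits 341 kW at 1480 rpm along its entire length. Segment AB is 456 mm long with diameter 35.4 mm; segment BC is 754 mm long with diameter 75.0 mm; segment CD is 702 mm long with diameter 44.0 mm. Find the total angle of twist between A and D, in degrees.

ω = 2π·1480/60 = 155.0 rad/s, so T = P/ω = 341×10³ / 155.0 = 2200 N·m.
J_AB = π(0.0354)⁴/32 = 1.54×10^-7 m⁴; J_BC = π(0.0750)⁴/32 = 3.11×10^-6 m⁴; J_CD = π(0.0440)⁴/32 = 3.68×10^-7 m⁴.
θ = (T/G)·Σ L_i/J_i = (2200/80.2×10⁹)·(0.456/1.54×10^-7 + 0.754/3.11×10^-6 + 0.702/3.68×10^-7) = 0.1401 rad.

8.03°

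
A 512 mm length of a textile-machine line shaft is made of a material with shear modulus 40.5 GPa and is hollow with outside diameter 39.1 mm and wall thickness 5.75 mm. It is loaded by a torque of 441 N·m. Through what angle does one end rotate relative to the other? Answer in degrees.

1.85°

J = π(d_o⁴ − d_i⁴)/32 = π(0.0391⁴ − 0.0276⁴)/32 = 1.725×10^-7 m⁴.
θ = T·L/(G·J) = 441.0 × 0.512 / (40.5×10⁹ × 1.725×10^-7) = 0.03232 rad.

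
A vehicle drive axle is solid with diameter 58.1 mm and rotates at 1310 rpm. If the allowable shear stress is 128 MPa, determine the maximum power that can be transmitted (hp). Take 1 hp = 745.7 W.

J = πd⁴/32 = π(0.0581)⁴/32 = 1.119×10^-6 m⁴.
T_max = τ_allow·J/r = 1.28×10^8 × 1.119×10^-6 / 0.0290 = 4929 N·m.
ω = 2π·1310/60 = 137.2 rad/s, so P_max = T_max·ω = 6.762×10^5 W.

907 hp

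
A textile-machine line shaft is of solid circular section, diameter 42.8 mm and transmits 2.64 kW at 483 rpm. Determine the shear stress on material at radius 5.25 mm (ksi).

ω = 2π·483/60 = 50.58 rad/s, so T = P/ω = 2.64×10³ / 50.58 = 52.19 N·m.
J = πd⁴/32 = π(0.0428)⁴/32 = 3.294×10^-7 m⁴.
Shear stress varies linearly with radius: τ = T·r/J = 52.19 × 0.00525 / 3.294×10^-7 = 8.318×10^5 Pa.

0.121 ksi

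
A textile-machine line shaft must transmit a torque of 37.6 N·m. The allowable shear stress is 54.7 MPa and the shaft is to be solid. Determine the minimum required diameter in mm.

15.2 mm

For a solid shaft τ_max = 16T/(πd³), so d = (16T/(π τ_allow))^(1/3) = (16·37.60/(π·5.47×10^7))^(1/3) = 0.01518 m.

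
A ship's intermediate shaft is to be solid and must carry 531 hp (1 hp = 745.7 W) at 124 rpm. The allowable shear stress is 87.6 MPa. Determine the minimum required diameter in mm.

ω = 2π·124/60 = 12.99 rad/s, so T = P/ω = 531×745.7 / 12.99 = 30490 N·m.
For a solid shaft τ_max = 16T/(πd³), so d = (16T/(π τ_allow))^(1/3) = (16·30490/(π·8.76×10^7))^(1/3) = 0.1210 m.

121 mm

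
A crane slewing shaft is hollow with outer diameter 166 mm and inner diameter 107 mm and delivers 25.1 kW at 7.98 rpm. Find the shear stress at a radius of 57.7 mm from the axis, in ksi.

ω = 2π·7.98/60 = 0.8357 rad/s, so T = P/ω = 25.1×10³ / 0.8357 = 30040 N·m.
J = π(d_o⁴ − d_i⁴)/32 = π(0.166⁴ − 0.107⁴)/32 = 6.168×10^-5 m⁴.
Shear stress varies linearly with radius: τ = T·r/J = 30040 × 0.0577 / 6.168×10^-5 = 2.810×10^7 Pa.

4.08 ksi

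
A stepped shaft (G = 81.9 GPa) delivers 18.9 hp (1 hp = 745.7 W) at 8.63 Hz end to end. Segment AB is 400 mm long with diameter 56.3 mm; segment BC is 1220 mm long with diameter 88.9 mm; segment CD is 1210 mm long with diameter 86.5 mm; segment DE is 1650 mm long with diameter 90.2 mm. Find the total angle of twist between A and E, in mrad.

ω = 2π·8.63 = 54.22 rad/s, so T = P/ω = 18.9×745.7 / 54.22 = 259.9 N·m.
J_AB = π(0.0563)⁴/32 = 9.86×10^-7 m⁴; J_BC = π(0.0889)⁴/32 = 6.13×10^-6 m⁴; J_CD = π(0.0865)⁴/32 = 5.50×10^-6 m⁴; J_DE = π(0.0902)⁴/32 = 6.50×10^-6 m⁴.
θ = (T/G)·Σ L_i/J_i = (259.9/81.9×10⁹)·(0.400/9.86×10^-7 + 1.22/6.13×10^-6 + 1.21/5.50×10^-6 + 1.65/6.50×10^-6) = 3.423×10^-3 rad.

3.42 mrad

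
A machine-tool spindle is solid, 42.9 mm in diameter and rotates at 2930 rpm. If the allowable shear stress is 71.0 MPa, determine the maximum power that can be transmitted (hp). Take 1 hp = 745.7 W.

453 hp

J = πd⁴/32 = π(0.0429)⁴/32 = 3.325×10^-7 m⁴.
T_max = τ_allow·J/r = 7.10×10^7 × 3.325×10^-7 / 0.0215 = 1101 N·m.
ω = 2π·2930/60 = 306.8 rad/s, so P_max = T_max·ω = 3.377×10^5 W.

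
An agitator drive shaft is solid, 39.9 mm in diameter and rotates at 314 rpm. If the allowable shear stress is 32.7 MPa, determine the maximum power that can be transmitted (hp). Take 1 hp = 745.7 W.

18.0 hp

J = πd⁴/32 = π(0.0399)⁴/32 = 2.488×10^-7 m⁴.
T_max = τ_allow·J/r = 3.27×10^7 × 2.488×10^-7 / 0.0199 = 407.8 N·m.
ω = 2π·314/60 = 32.88 rad/s, so P_max = T_max·ω = 1.341×10^4 W.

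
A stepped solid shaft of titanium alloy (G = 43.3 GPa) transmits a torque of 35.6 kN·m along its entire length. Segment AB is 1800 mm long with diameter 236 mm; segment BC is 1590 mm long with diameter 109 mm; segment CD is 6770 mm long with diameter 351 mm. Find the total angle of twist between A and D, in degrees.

J_AB = π(0.236)⁴/32 = 3.05×10^-4 m⁴; J_BC = π(0.109)⁴/32 = 1.39×10^-5 m⁴; J_CD = π(0.351)⁴/32 = 1.49×10^-3 m⁴.
θ = (T/G)·Σ L_i/J_i = (35600/43.3×10⁹)·(1.80/3.05×10^-4 + 1.59/1.39×10^-5 + 6.77/1.49×10^-3) = 0.1029 rad.

5.90°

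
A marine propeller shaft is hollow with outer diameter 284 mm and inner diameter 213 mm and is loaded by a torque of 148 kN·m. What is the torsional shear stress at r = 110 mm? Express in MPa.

37.3 MPa

J = π(d_o⁴ − d_i⁴)/32 = π(0.284⁴ − 0.213⁴)/32 = 4.366×10^-4 m⁴.
Shear stress varies linearly with radius: τ = T·r/J = 148000 × 0.110 / 4.366×10^-4 = 3.729×10^7 Pa.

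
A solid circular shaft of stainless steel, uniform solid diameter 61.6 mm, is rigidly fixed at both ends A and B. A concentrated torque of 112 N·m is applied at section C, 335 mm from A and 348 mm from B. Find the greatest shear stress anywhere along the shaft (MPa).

With uniform GJ and both ends fixed, compatibility θ_AC = θ_CB gives T_A·a = T_B·b, together with T_A + T_B = T₀.
T_A = T₀·b/(a+b) = 112.0·348/683.0 = 57.07 N·m; T_B = 54.93 N·m.
τ in each portion: τ_AC = 1.24×10^6 Pa, τ_CB = 1.20×10^6 Pa; maximum is in AC.
τ_max = T_AC·r/J = 57.07·0.0308/1.41×10^-6 = 1.243×10^6 Pa.

1.24 MPa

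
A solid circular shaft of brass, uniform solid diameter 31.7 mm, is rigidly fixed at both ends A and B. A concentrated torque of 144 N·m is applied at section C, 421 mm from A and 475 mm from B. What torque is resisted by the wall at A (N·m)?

With uniform GJ and both ends fixed, compatibility θ_AC = θ_CB gives T_A·a = T_B·b, together with T_A + T_B = T₀.
T_A = T₀·b/(a+b) = 144.0·475/896.0 = 76.34 N·m; T_B = 67.66 N·m.

76.3 N·m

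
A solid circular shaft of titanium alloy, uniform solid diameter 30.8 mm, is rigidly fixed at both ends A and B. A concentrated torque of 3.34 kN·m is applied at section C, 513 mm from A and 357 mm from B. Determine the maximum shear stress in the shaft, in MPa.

With uniform GJ and both ends fixed, compatibility θ_AC = θ_CB gives T_A·a = T_B·b, together with T_A + T_B = T₀.
T_A = T₀·b/(a+b) = 3340·357/870.0 = 1371 N·m; T_B = 1969 N·m.
τ in each portion: τ_AC = 2.39×10^8 Pa, τ_CB = 3.43×10^8 Pa; maximum is in CB.
τ_max = T_CB·r/J = 1969·0.0154/8.83×10^-8 = 3.433×10^8 Pa.

343 MPa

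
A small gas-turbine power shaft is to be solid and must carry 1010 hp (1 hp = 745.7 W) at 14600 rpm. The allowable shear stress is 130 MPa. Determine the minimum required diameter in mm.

26.8 mm

ω = 2π·14600/60 = 1529 rad/s, so T = P/ω = 1010×745.7 / 1529 = 492.6 N·m.
For a solid shaft τ_max = 16T/(πd³), so d = (16T/(π τ_allow))^(1/3) = (16·492.6/(π·1.30×10^8))^(1/3) = 0.02682 m.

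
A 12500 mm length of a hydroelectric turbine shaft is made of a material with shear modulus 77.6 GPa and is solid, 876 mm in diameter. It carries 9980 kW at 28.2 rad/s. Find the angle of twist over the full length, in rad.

9.86e-4 rad

ω = 28.2 rad/s, so T = P/ω = 9980×10³ / 28.20 = 353900 N·m.
J = πd⁴/32 = π(0.876)⁴/32 = 0.05781 m⁴.
θ = T·L/(G·J) = 353900 × 12.5 / (77.6×10⁹ × 0.05781) = 9.861×10^-4 rad.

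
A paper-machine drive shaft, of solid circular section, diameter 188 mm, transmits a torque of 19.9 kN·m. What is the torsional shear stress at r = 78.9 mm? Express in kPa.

12800 kPa

J = πd⁴/32 = π(0.188)⁴/32 = 1.226×10^-4 m⁴.
Shear stress varies linearly with radius: τ = T·r/J = 19900 × 0.0789 / 1.226×10^-4 = 1.280×10^7 Pa.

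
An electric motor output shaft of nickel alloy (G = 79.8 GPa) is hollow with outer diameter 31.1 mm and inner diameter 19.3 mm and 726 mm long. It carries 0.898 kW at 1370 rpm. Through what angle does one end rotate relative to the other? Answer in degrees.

ω = 2π·1370/60 = 143.5 rad/s, so T = P/ω = 0.898×10³ / 143.5 = 6.259 N·m.
J = π(d_o⁴ − d_i⁴)/32 = π(0.0311⁴ − 0.0193⁴)/32 = 7.822×10^-8 m⁴.
θ = T·L/(G·J) = 6.259 × 0.726 / (79.8×10⁹ × 7.822×10^-8) = 7.280×10^-4 rad.

0.0417°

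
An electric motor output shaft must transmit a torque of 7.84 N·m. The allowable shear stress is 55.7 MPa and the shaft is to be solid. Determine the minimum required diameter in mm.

8.95 mm

For a solid shaft τ_max = 16T/(πd³), so d = (16T/(π τ_allow))^(1/3) = (16·7.840/(π·5.57×10^7))^(1/3) = 0.008950 m.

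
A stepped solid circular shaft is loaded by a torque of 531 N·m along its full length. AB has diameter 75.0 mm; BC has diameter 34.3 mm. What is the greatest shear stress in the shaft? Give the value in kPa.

67000 kPa

Under the same torque, τ_max = 16T/(πd³) is largest where d is smallest — segment BC (d = 34.3 mm).
τ_max = 16·531.0/(π·(0.0343)³) = 6.702×10^7 Pa.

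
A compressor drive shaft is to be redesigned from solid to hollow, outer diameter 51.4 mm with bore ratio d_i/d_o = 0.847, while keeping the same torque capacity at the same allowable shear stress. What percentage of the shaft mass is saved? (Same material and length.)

Equal τ_max and T ⇒ the solid shaft needs d_s³ = d_o³(1−k⁴), so d_s = 51.4·(1−0.847⁴)^(1/3) = 40.39 mm.
Area ratio A_h/A_s = d_o²(1−k²)/d_s² = (1−k²)/(1−k⁴)^(2/3) = 0.4576.
Mass saving = 1 − 0.4576 = 54.2 %.

54.2 %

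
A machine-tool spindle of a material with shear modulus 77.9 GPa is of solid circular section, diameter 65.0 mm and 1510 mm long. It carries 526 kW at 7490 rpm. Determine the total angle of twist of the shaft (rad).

0.00742 rad

ω = 2π·7490/60 = 784.4 rad/s, so T = P/ω = 526×10³ / 784.4 = 670.6 N·m.
J = πd⁴/32 = π(0.0650)⁴/32 = 1.752×10^-6 m⁴.
θ = T·L/(G·J) = 670.6 × 1.51 / (77.9×10⁹ × 1.752×10^-6) = 7.418×10^-3 rad.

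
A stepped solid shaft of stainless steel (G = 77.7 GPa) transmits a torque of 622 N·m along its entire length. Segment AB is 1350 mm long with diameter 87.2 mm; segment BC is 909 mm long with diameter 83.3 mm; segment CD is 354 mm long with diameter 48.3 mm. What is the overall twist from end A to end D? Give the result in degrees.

0.501°

J_AB = π(0.0872)⁴/32 = 5.68×10^-6 m⁴; J_BC = π(0.0833)⁴/32 = 4.73×10^-6 m⁴; J_CD = π(0.0483)⁴/32 = 5.34×10^-7 m⁴.
θ = (T/G)·Σ L_i/J_i = (622.0/77.7×10⁹)·(1.35/5.68×10^-6 + 0.909/4.73×10^-6 + 0.354/5.34×10^-7) = 8.747×10^-3 rad.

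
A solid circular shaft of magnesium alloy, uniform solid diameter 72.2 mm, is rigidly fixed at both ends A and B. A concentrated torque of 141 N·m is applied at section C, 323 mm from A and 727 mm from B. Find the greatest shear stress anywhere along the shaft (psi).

192 psi

With uniform GJ and both ends fixed, compatibility θ_AC = θ_CB gives T_A·a = T_B·b, together with T_A + T_B = T₀.
T_A = T₀·b/(a+b) = 141.0·727/1050 = 97.63 N·m; T_B = 43.37 N·m.
τ in each portion: τ_AC = 1.32×10^6 Pa, τ_CB = 5.87×10^5 Pa; maximum is in AC.
τ_max = T_AC·r/J = 97.63·0.0361/2.67×10^-6 = 1.321×10^6 Pa.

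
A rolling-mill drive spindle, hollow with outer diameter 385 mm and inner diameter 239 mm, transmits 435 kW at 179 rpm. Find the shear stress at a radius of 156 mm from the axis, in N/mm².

ω = 2π·179/60 = 18.74 rad/s, so T = P/ω = 435×10³ / 18.74 = 23210 N·m.
J = π(d_o⁴ − d_i⁴)/32 = π(0.385⁴ − 0.239⁴)/32 = 1.837×10^-3 m⁴.
Shear stress varies linearly with radius: τ = T·r/J = 23210 × 0.156 / 1.837×10^-3 = 1.971×10^6 Pa.

1.97 N/mm²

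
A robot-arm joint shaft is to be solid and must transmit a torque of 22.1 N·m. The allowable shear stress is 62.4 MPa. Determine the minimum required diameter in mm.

For a solid shaft τ_max = 16T/(πd³), so d = (16T/(π τ_allow))^(1/3) = (16·22.10/(π·6.24×10^7))^(1/3) = 0.01217 m.

12.2 mm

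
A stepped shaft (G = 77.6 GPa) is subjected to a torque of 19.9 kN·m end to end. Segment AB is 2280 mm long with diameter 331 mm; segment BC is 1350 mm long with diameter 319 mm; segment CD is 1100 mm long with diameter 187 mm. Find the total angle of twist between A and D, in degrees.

0.183°

J_AB = π(0.331)⁴/32 = 1.18×10^-3 m⁴; J_BC = π(0.319)⁴/32 = 1.02×10^-3 m⁴; J_CD = π(0.187)⁴/32 = 1.20×10^-4 m⁴.
θ = (T/G)·Σ L_i/J_i = (19900/77.6×10⁹)·(2.28/1.18×10^-3 + 1.35/1.02×10^-3 + 1.10/1.20×10^-4) = 3.186×10^-3 rad.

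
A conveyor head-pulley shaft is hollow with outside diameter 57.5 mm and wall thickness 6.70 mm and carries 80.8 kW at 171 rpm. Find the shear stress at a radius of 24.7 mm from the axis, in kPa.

ω = 2π·171/60 = 17.91 rad/s, so T = P/ω = 80.8×10³ / 17.91 = 4512 N·m.
J = π(d_o⁴ − d_i⁴)/32 = π(0.0575⁴ − 0.0441⁴)/32 = 7.019×10^-7 m⁴.
Shear stress varies linearly with radius: τ = T·r/J = 4512 × 0.0247 / 7.019×10^-7 = 1.588×10^8 Pa.

159000 kPa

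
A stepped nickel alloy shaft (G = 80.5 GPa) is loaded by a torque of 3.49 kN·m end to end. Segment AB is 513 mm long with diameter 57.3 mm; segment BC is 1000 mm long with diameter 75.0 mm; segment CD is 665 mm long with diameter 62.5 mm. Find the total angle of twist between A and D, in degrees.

3.11°

J_AB = π(0.0573)⁴/32 = 1.06×10^-6 m⁴; J_BC = π(0.0750)⁴/32 = 3.11×10^-6 m⁴; J_CD = π(0.0625)⁴/32 = 1.50×10^-6 m⁴.
θ = (T/G)·Σ L_i/J_i = (3490/80.5×10⁹)·(0.513/1.06×10^-6 + 1.00/3.11×10^-6 + 0.665/1.50×10^-6) = 0.05422 rad.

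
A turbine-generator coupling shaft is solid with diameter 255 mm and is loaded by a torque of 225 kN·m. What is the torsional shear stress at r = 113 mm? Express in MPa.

J = πd⁴/32 = π(0.255)⁴/32 = 4.151×10^-4 m⁴.
Shear stress varies linearly with radius: τ = T·r/J = 225000 × 0.113 / 4.151×10^-4 = 6.125×10^7 Pa.

61.2 MPa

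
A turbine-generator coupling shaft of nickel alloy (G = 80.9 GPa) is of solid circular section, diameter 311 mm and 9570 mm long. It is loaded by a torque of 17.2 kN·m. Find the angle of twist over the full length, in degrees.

J = πd⁴/32 = π(0.311)⁴/32 = 9.184×10^-4 m⁴.
θ = T·L/(G·J) = 17200 × 9.57 / (80.9×10⁹ × 9.184×10^-4) = 2.215×10^-3 rad.

0.127°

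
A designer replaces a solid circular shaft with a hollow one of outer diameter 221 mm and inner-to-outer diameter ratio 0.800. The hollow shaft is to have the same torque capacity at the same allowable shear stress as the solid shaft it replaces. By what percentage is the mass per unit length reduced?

Equal τ_max and T ⇒ the solid shaft needs d_s³ = d_o³(1−k⁴), so d_s = 221·(1−0.800⁴)^(1/3) = 185.4 mm.
Area ratio A_h/A_s = d_o²(1−k²)/d_s² = (1−k²)/(1−k⁴)^(2/3) = 0.5115.
Mass saving = 1 − 0.5115 = 48.8 %.

48.8 %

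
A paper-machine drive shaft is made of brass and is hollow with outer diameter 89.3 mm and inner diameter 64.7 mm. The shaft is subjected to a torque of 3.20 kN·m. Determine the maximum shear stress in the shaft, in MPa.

J = π(d_o⁴ − d_i⁴)/32 = π(0.0893⁴ − 0.0647⁴)/32 = 4.523×10^-6 m⁴.
τ_max = T·r/J = 3200 × 0.0446 / 4.523×10^-6 = 3.159×10^7 Pa.

31.6 MPa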